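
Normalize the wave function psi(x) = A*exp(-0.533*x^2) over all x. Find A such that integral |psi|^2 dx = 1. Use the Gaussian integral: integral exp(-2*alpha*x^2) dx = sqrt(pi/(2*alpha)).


integral |psi|^2 dx = A^2 * sqrt(pi/(2*alpha)) = 1
A^2 = sqrt(2*alpha/pi)
= sqrt(2 * 0.533 / pi)
= 0.58251
A = sqrt(0.58251)
= 0.7632

0.7632


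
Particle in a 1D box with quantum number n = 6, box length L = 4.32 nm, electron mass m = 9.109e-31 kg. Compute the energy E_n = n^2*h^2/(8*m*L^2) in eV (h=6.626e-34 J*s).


E = n^2 * h^2 / (8 * m * L^2)
= 6^2 * (6.626e-34)^2 / (8 * 9.109e-31 * (4.32e-9)^2)
= 36 * 4.3904e-67 / (8 * 9.109e-31 * 1.8662e-17)
= 1.1622e-19 J
= 0.7255 eV

0.7255


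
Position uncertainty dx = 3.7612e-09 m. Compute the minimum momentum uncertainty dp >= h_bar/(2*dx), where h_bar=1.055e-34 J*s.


dp = h_bar / (2 * dx)
= 1.055e-34 / (2 * 3.7612e-09)
= 1.055e-34 / 7.5224e-09
= 1.4025e-26 kg*m/s

1.4025e-26


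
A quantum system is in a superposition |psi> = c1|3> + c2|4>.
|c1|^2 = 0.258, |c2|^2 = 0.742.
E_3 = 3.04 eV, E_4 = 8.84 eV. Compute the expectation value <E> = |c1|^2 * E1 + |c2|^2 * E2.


<E> = |c1|^2 * E1 + |c2|^2 * E2
= 0.258 * 3.04 + 0.742 * 8.84
= 0.7843 + 6.5593
= 7.3436 eV

7.3436


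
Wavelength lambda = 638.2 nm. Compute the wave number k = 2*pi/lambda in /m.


k = 2 * pi / lambda
= 6.2832 / (638.2e-9)
= 6.2832 / 6.3820e-07
= 9.8452e+06 /m

9.8452e+06


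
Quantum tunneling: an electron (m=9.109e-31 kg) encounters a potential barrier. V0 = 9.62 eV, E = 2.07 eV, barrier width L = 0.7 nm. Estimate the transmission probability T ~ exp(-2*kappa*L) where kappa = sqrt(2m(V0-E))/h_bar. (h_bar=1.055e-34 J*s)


V0 - E = 7.55 eV = 1.2095e-18 J
kappa = sqrt(2 * m * (V0-E)) / h_bar
= sqrt(2 * 9.109e-31 * 1.2095e-18) / 1.055e-34
= 1.4070e+10 /m
2*kappa*L = 2 * 1.4070e+10 * 0.7e-9
= 19.6984
T = exp(-19.6984) = 2.786759e-09

2.786759e-09


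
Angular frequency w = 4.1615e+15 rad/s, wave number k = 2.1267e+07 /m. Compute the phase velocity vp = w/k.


vp = w / k
= 4.1615e+15 / 2.1267e+07
= 1.9568e+08 m/s

1.9568e+08


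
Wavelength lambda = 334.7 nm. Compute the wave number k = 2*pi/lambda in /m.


k = 2 * pi / lambda
= 6.2832 / (334.7e-9)
= 6.2832 / 3.3470e-07
= 1.8773e+07 /m

1.8773e+07


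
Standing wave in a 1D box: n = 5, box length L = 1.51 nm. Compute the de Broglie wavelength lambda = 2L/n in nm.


lambda = 2L / n
= 2 * 1.51 / 5
= 3.02 / 5
= 0.604 nm

0.604


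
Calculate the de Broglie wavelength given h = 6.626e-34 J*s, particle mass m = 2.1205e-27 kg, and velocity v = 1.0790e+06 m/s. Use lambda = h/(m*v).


lambda = h / (m * v)
= 6.626e-34 / (2.1205e-27 * 1.0790e+06)
= 6.626e-34 / 2.2880e-21
= 2.8960e-13 m

2.8960e-13


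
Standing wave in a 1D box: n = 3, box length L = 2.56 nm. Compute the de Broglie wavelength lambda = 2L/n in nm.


lambda = 2L / n
= 2 * 2.56 / 3
= 5.12 / 3
= 1.7067 nm

1.7067


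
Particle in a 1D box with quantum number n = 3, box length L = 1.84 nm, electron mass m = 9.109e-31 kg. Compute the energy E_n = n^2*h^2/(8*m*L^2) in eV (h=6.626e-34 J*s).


E = n^2 * h^2 / (8 * m * L^2)
= 3^2 * (6.626e-34)^2 / (8 * 9.109e-31 * (1.84e-9)^2)
= 9 * 4.3904e-67 / (8 * 9.109e-31 * 3.3856e-18)
= 1.6016e-19 J
= 0.9997 eV

0.9997


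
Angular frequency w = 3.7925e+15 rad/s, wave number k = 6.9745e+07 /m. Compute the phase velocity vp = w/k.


vp = w / k
= 3.7925e+15 / 6.9745e+07
= 5.4377e+07 m/s

5.4377e+07


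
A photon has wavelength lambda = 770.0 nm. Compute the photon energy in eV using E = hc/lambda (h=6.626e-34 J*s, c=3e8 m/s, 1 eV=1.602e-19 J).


E = hc / lambda
= (6.626e-34)(3e8) / (770.0e-9)
= 1.9878e-25 / 7.7000e-07
= 2.5816e-19 J
Converting to eV: 2.5816e-19 / 1.602e-19
= 1.6115 eV

1.6115


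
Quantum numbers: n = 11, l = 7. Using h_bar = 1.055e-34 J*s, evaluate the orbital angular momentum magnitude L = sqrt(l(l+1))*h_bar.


L = sqrt(l*(l+1)) * h_bar
= sqrt(7 * 8) * 1.055e-34
= sqrt(56) * 1.055e-34
= 7.4833 * 1.055e-34
= 7.8949e-34 J*s

7.8949e-34


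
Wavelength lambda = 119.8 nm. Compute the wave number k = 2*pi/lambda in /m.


k = 2 * pi / lambda
= 6.2832 / (119.8e-9)
= 6.2832 / 1.1980e-07
= 5.2447e+07 /m

5.2447e+07


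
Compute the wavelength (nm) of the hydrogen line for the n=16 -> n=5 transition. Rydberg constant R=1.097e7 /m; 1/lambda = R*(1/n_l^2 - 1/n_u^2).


1/lambda = R * (1/n_l^2 - 1/n_u^2)
= 1.097e7 * (1/5^2 - 1/16^2)
= 1.097e7 * (0.04 - 0.003906)
= 1.097e7 * 0.036094
= 3.9595e+05 /m
lambda = 1 / 3.9595e+05 = 2525.5814 nm

2525.5814


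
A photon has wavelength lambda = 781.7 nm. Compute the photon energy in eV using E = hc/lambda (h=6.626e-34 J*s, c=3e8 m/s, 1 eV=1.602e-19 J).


E = hc / lambda
= (6.626e-34)(3e8) / (781.7e-9)
= 1.9878e-25 / 7.8170e-07
= 2.5429e-19 J
Converting to eV: 2.5429e-19 / 1.602e-19
= 1.5873 eV

1.5873


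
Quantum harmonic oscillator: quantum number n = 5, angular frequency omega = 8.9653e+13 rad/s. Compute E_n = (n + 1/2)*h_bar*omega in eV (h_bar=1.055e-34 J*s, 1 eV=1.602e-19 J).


E = (n + 1/2) * h_bar * omega
= (5 + 0.5) * 1.055e-34 * 8.9653e+13
= 5.5 * 9.4584e-21
= 5.2021e-20 J
= 0.3247 eV

0.3247


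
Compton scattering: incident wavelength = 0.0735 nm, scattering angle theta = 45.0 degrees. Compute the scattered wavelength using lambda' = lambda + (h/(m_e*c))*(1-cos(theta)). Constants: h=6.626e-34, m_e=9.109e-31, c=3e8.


Compton wavelength: h/(m_e*c) = 2.4247e-12 m
d_lambda = 2.4247e-12 * (1 - cos(45.0 deg))
= 2.4247e-12 * 0.292893
= 7.1018e-13 m = 0.00071 nm
lambda' = 0.0735 + 0.00071
= 0.07421 nm

0.07421


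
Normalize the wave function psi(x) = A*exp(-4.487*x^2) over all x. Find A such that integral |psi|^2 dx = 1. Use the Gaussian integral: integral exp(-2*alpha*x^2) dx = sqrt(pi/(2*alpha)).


integral |psi|^2 dx = A^2 * sqrt(pi/(2*alpha)) = 1
A^2 = sqrt(2*alpha/pi)
= sqrt(2 * 4.487 / pi)
= 1.690122
A = sqrt(1.690122)
= 1.3

1.3


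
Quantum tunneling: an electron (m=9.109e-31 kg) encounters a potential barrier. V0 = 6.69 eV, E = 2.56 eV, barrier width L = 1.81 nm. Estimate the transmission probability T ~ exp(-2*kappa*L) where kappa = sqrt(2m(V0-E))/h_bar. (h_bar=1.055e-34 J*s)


V0 - E = 4.13 eV = 6.6163e-19 J
kappa = sqrt(2 * m * (V0-E)) / h_bar
= sqrt(2 * 9.109e-31 * 6.6163e-19) / 1.055e-34
= 1.0406e+10 /m
2*kappa*L = 2 * 1.0406e+10 * 1.81e-9
= 37.6715
T = exp(-37.6715) = 4.359954e-17

4.359954e-17


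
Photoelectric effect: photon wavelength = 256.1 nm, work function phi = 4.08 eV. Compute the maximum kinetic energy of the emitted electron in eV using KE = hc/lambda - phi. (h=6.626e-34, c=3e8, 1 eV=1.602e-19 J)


E_photon = hc / lambda
= (6.626e-34)(3e8) / (256.1e-9)
= 7.7618e-19 J
= 4.8451 eV
KE = E_photon - phi
= 4.8451 - 4.08
= 0.7651 eV

0.7651


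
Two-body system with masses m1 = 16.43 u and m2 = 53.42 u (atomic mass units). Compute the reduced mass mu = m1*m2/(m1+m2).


mu = m1 * m2 / (m1 + m2)
= 16.43 * 53.42 / (16.43 + 53.42)
= 877.6906 / 69.85
= 12.5654 u

12.5654


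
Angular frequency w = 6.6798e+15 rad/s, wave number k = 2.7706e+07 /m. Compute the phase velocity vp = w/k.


vp = w / k
= 6.6798e+15 / 2.7706e+07
= 2.4110e+08 m/s

2.4110e+08


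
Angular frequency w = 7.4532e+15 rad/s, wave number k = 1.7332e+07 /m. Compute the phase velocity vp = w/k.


vp = w / k
= 7.4532e+15 / 1.7332e+07
= 4.3003e+08 m/s

4.3003e+08


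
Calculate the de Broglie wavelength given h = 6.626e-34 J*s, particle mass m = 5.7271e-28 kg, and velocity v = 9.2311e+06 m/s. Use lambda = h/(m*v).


lambda = h / (m * v)
= 6.626e-34 / (5.7271e-28 * 9.2311e+06)
= 6.626e-34 / 5.2867e-21
= 1.2533e-13 m

1.2533e-13


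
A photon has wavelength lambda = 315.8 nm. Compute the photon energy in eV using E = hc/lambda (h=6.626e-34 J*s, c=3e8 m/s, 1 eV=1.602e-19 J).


E = hc / lambda
= (6.626e-34)(3e8) / (315.8e-9)
= 1.9878e-25 / 3.1580e-07
= 6.2945e-19 J
Converting to eV: 6.2945e-19 / 1.602e-19
= 3.9291 eV

3.9291


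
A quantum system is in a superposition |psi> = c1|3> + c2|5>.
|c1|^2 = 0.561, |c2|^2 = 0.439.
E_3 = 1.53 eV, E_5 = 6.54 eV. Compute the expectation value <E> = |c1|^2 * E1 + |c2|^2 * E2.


<E> = |c1|^2 * E1 + |c2|^2 * E2
= 0.561 * 1.53 + 0.439 * 6.54
= 0.8583 + 2.8711
= 3.7294 eV

3.7294


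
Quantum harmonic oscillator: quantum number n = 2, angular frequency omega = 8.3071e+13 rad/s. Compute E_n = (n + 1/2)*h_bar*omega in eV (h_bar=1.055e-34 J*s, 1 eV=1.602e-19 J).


E = (n + 1/2) * h_bar * omega
= (2 + 0.5) * 1.055e-34 * 8.3071e+13
= 2.5 * 8.7640e-21
= 2.1910e-20 J
= 0.1368 eV

0.1368


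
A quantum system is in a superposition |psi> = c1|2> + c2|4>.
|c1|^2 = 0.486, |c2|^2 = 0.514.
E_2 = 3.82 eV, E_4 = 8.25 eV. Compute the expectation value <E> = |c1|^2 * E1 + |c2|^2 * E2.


<E> = |c1|^2 * E1 + |c2|^2 * E2
= 0.486 * 3.82 + 0.514 * 8.25
= 1.8565 + 4.2405
= 6.097 eV

6.097


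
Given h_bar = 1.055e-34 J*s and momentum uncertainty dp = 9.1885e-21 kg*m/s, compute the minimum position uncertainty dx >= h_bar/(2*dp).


dx = h_bar / (2 * dp)
= 1.055e-34 / (2 * 9.1885e-21)
= 1.055e-34 / 1.8377e-20
= 5.7409e-15 m

5.7409e-15


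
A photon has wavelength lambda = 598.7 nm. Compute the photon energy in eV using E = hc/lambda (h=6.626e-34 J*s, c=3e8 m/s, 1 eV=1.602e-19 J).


E = hc / lambda
= (6.626e-34)(3e8) / (598.7e-9)
= 1.9878e-25 / 5.9870e-07
= 3.3202e-19 J
Converting to eV: 3.3202e-19 / 1.602e-19
= 2.0725 eV

2.0725


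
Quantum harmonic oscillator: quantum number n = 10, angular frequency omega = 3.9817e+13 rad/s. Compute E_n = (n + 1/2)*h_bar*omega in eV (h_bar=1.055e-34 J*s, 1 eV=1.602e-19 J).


E = (n + 1/2) * h_bar * omega
= (10 + 0.5) * 1.055e-34 * 3.9817e+13
= 10.5 * 4.2007e-21
= 4.4107e-20 J
= 0.2753 eV

0.2753


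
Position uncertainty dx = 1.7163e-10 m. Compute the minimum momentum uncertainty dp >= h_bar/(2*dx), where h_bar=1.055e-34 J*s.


dp = h_bar / (2 * dx)
= 1.055e-34 / (2 * 1.7163e-10)
= 1.055e-34 / 3.4326e-10
= 3.0735e-25 kg*m/s

3.0735e-25


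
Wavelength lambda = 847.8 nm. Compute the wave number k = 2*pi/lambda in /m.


k = 2 * pi / lambda
= 6.2832 / (847.8e-9)
= 6.2832 / 8.4780e-07
= 7.4112e+06 /m

7.4112e+06


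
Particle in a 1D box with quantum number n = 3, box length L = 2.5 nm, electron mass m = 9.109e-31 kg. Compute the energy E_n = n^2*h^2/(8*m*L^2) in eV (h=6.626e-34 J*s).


E = n^2 * h^2 / (8 * m * L^2)
= 3^2 * (6.626e-34)^2 / (8 * 9.109e-31 * (2.5e-9)^2)
= 9 * 4.3904e-67 / (8 * 9.109e-31 * 6.2500e-18)
= 8.6757e-20 J
= 0.5416 eV

0.5416


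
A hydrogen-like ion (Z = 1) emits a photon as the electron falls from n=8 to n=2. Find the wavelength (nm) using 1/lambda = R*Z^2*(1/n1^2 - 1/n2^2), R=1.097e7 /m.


1/lambda = R * Z^2 * (1/n1^2 - 1/n2^2)
= 1.097e7 * 1^2 * (1/2^2 - 1/8^2)
= 1.097e7 * 1 * (0.25 - 0.015625)
= 2.5711e+06 /m
lambda = 1 / 2.5711e+06
= 388.9395 nm

388.9395


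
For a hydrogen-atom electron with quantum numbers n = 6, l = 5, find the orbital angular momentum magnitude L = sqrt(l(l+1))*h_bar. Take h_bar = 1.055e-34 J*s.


L = sqrt(l*(l+1)) * h_bar
= sqrt(5 * 6) * 1.055e-34
= sqrt(30) * 1.055e-34
= 5.4772 * 1.055e-34
= 5.7785e-34 J*s

5.7785e-34


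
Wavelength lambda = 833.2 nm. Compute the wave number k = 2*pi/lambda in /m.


k = 2 * pi / lambda
= 6.2832 / (833.2e-9)
= 6.2832 / 8.3320e-07
= 7.5410e+06 /m

7.5410e+06


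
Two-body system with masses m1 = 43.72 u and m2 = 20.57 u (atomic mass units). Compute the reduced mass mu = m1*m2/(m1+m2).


mu = m1 * m2 / (m1 + m2)
= 43.72 * 20.57 / (43.72 + 20.57)
= 899.3204 / 64.29
= 13.9885 u

13.9885


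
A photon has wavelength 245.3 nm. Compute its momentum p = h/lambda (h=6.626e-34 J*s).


p = h / lambda
= 6.626e-34 / (245.3e-9)
= 6.626e-34 / 2.4530e-07
= 2.7012e-27 kg*m/s

2.7012e-27


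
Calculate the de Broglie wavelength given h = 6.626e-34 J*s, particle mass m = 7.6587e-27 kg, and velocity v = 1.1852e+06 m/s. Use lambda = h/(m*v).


lambda = h / (m * v)
= 6.626e-34 / (7.6587e-27 * 1.1852e+06)
= 6.626e-34 / 9.0771e-21
= 7.2997e-14 m

7.2997e-14


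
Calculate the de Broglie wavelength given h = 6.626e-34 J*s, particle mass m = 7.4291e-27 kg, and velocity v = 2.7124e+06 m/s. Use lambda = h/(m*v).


lambda = h / (m * v)
= 6.626e-34 / (7.4291e-27 * 2.7124e+06)
= 6.626e-34 / 2.0151e-20
= 3.2882e-14 m

3.2882e-14


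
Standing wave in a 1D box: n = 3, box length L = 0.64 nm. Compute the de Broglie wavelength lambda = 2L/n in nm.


lambda = 2L / n
= 2 * 0.64 / 3
= 1.28 / 3
= 0.4267 nm

0.4267


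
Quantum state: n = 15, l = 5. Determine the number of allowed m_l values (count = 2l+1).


m_l ranges from -l to +l in integer steps
So m_l goes from -5 to +5
Count = 2l + 1 = 2*5 + 1
= 11

11


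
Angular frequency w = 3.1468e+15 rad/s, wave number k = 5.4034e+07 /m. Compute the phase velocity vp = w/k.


vp = w / k
= 3.1468e+15 / 5.4034e+07
= 5.8237e+07 m/s

5.8237e+07


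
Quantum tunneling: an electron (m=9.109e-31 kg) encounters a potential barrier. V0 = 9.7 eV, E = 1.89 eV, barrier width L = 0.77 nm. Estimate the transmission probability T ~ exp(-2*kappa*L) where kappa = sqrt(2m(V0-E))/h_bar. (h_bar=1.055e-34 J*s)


V0 - E = 7.81 eV = 1.2512e-18 J
kappa = sqrt(2 * m * (V0-E)) / h_bar
= sqrt(2 * 9.109e-31 * 1.2512e-18) / 1.055e-34
= 1.4310e+10 /m
2*kappa*L = 2 * 1.4310e+10 * 0.77e-9
= 22.0382
T = exp(-22.0382) = 2.685020e-10

2.685020e-10


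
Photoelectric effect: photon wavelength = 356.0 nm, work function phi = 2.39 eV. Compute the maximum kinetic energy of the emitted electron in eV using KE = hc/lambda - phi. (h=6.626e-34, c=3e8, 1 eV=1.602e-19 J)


E_photon = hc / lambda
= (6.626e-34)(3e8) / (356.0e-9)
= 5.5837e-19 J
= 3.4855 eV
KE = E_photon - phi
= 3.4855 - 2.39
= 1.0955 eV

1.0955


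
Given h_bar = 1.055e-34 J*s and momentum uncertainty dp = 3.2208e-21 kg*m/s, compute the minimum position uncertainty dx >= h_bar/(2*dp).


dx = h_bar / (2 * dp)
= 1.055e-34 / (2 * 3.2208e-21)
= 1.055e-34 / 6.4416e-21
= 1.6378e-14 m

1.6378e-14


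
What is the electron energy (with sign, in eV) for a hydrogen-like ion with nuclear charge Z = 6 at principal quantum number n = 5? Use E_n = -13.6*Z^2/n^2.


E_n = -13.6 * Z^2 / n^2
= -13.6 * 6^2 / 5^2
= -13.6 * 36 / 25
= -19.584 eV

-19.584


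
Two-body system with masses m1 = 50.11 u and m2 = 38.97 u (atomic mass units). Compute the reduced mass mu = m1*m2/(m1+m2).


mu = m1 * m2 / (m1 + m2)
= 50.11 * 38.97 / (50.11 + 38.97)
= 1952.7867 / 89.08
= 21.9217 u

21.9217


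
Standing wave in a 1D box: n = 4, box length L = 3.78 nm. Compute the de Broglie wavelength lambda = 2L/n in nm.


lambda = 2L / n
= 2 * 3.78 / 4
= 7.56 / 4
= 1.89 nm

1.89


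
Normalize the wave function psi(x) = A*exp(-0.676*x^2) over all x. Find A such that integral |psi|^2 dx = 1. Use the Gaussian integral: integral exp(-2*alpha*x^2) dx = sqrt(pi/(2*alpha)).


integral |psi|^2 dx = A^2 * sqrt(pi/(2*alpha)) = 1
A^2 = sqrt(2*alpha/pi)
= sqrt(2 * 0.676 / pi)
= 0.656014
A = sqrt(0.656014)
= 0.8099

0.8099


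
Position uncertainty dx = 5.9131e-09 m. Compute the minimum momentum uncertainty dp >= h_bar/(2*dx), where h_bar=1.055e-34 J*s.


dp = h_bar / (2 * dx)
= 1.055e-34 / (2 * 5.9131e-09)
= 1.055e-34 / 1.1826e-08
= 8.9209e-27 kg*m/s

8.9209e-27


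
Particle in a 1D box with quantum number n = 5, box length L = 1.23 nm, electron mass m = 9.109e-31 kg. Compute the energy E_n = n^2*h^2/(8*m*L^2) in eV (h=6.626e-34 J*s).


E = n^2 * h^2 / (8 * m * L^2)
= 5^2 * (6.626e-34)^2 / (8 * 9.109e-31 * (1.23e-9)^2)
= 25 * 4.3904e-67 / (8 * 9.109e-31 * 1.5129e-18)
= 9.9557e-19 J
= 6.2145 eV

6.2145


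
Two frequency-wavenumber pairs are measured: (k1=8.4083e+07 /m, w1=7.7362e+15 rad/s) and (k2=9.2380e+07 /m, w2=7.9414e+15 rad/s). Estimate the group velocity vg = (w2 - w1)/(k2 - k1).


vg = (w2 - w1) / (k2 - k1)
= (7.9414e+15 - 7.7362e+15) / (9.2380e+07 - 8.4083e+07)
= 2.0520e+14 / 8.2970e+06
= 2.4732e+07 m/s

2.4732e+07


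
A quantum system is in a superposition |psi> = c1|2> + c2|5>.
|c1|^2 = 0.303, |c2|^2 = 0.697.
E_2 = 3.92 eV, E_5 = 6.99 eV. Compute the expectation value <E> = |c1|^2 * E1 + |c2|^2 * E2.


<E> = |c1|^2 * E1 + |c2|^2 * E2
= 0.303 * 3.92 + 0.697 * 6.99
= 1.1878 + 4.872
= 6.0598 eV

6.0598


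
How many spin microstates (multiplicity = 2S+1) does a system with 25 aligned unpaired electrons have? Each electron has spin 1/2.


Total spin S = N * (1/2) = 25 * 0.5 = 12.5
Spin multiplicity = 2S + 1
= 2 * 12.5 + 1
= 26

26


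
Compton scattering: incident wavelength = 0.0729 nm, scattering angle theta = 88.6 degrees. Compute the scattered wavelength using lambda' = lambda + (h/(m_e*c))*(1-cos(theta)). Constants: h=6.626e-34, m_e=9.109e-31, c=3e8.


Compton wavelength: h/(m_e*c) = 2.4247e-12 m
d_lambda = 2.4247e-12 * (1 - cos(88.6 deg))
= 2.4247e-12 * 0.975568
= 2.3655e-12 m = 0.002365 nm
lambda' = 0.0729 + 0.002365
= 0.075265 nm

0.075265


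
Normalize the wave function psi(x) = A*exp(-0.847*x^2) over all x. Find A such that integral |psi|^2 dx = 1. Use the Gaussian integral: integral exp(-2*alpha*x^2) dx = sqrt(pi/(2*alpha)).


integral |psi|^2 dx = A^2 * sqrt(pi/(2*alpha)) = 1
A^2 = sqrt(2*alpha/pi)
= sqrt(2 * 0.847 / pi)
= 0.734314
A = sqrt(0.734314)
= 0.8569

0.8569


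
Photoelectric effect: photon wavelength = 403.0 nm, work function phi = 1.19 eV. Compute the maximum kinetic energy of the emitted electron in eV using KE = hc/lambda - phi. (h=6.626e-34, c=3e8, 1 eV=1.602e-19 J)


E_photon = hc / lambda
= (6.626e-34)(3e8) / (403.0e-9)
= 4.9325e-19 J
= 3.079 eV
KE = E_photon - phi
= 3.079 - 1.19
= 1.889 eV

1.889


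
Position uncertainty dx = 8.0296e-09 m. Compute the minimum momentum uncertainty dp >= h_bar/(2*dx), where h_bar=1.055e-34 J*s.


dp = h_bar / (2 * dx)
= 1.055e-34 / (2 * 8.0296e-09)
= 1.055e-34 / 1.6059e-08
= 6.5694e-27 kg*m/s

6.5694e-27


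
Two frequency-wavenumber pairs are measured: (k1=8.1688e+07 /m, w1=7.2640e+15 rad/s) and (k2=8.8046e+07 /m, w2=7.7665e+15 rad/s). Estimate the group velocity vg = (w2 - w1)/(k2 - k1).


vg = (w2 - w1) / (k2 - k1)
= (7.7665e+15 - 7.2640e+15) / (8.8046e+07 - 8.1688e+07)
= 5.0250e+14 / 6.3580e+06
= 7.9034e+07 m/s

7.9034e+07


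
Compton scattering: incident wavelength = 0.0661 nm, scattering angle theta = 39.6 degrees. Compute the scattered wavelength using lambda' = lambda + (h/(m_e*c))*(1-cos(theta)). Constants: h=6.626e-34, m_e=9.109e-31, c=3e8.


Compton wavelength: h/(m_e*c) = 2.4247e-12 m
d_lambda = 2.4247e-12 * (1 - cos(39.6 deg))
= 2.4247e-12 * 0.229487
= 5.5644e-13 m = 0.000556 nm
lambda' = 0.0661 + 0.000556
= 0.066656 nm

0.066656


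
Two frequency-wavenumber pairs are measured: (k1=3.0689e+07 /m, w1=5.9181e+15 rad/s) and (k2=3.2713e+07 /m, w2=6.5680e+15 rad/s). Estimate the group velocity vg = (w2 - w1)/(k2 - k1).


vg = (w2 - w1) / (k2 - k1)
= (6.5680e+15 - 5.9181e+15) / (3.2713e+07 - 3.0689e+07)
= 6.4990e+14 / 2.0240e+06
= 3.2110e+08 m/s

3.2110e+08


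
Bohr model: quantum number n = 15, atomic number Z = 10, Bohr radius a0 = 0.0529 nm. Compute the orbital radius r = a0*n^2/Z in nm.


r = a0 * n^2 / Z
= 0.0529 * 15^2 / 10
= 0.0529 * 225 / 10
= 1.1903 nm

1.1903


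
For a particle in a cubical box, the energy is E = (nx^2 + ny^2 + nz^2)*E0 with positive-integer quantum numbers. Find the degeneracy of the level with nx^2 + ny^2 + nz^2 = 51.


Enumerate all (nx, ny, nz) with nx^2 + ny^2 + nz^2 = 51:
(1,1,7)
(1,5,5)
(1,7,1)
(5,1,5)
(5,5,1)
(7,1,1)
Total degeneracy = 6

6


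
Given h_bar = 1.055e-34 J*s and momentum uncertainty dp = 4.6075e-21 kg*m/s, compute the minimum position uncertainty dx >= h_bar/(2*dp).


dx = h_bar / (2 * dp)
= 1.055e-34 / (2 * 4.6075e-21)
= 1.055e-34 / 9.2150e-21
= 1.1449e-14 m

1.1449e-14


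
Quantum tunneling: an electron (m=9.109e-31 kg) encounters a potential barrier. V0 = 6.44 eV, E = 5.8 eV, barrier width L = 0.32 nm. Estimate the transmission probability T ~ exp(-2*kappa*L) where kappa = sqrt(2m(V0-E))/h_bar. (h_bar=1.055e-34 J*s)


V0 - E = 0.64 eV = 1.0253e-19 J
kappa = sqrt(2 * m * (V0-E)) / h_bar
= sqrt(2 * 9.109e-31 * 1.0253e-19) / 1.055e-34
= 4.0966e+09 /m
2*kappa*L = 2 * 4.0966e+09 * 0.32e-9
= 2.6218
T = exp(-2.6218) = 7.267213e-02

7.267213e-02


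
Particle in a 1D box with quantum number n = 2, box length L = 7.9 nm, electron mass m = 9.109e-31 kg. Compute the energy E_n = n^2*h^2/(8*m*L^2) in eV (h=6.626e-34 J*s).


E = n^2 * h^2 / (8 * m * L^2)
= 2^2 * (6.626e-34)^2 / (8 * 9.109e-31 * (7.9e-9)^2)
= 4 * 4.3904e-67 / (8 * 9.109e-31 * 6.2410e-17)
= 3.8614e-21 J
= 0.0241 eV

0.0241


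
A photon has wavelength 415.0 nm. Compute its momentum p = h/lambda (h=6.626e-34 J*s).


p = h / lambda
= 6.626e-34 / (415.0e-9)
= 6.626e-34 / 4.1500e-07
= 1.5966e-27 kg*m/s

1.5966e-27


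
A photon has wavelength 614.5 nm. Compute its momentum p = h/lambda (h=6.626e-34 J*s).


p = h / lambda
= 6.626e-34 / (614.5e-9)
= 6.626e-34 / 6.1450e-07
= 1.0783e-27 kg*m/s

1.0783e-27


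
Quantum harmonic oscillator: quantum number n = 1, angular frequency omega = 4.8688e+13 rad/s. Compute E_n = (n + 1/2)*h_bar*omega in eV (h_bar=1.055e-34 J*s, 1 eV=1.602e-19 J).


E = (n + 1/2) * h_bar * omega
= (1 + 0.5) * 1.055e-34 * 4.8688e+13
= 1.5 * 5.1366e-21
= 7.7049e-21 J
= 0.0481 eV

0.0481


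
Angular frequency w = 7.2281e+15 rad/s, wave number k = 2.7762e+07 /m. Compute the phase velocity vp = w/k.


vp = w / k
= 7.2281e+15 / 2.7762e+07
= 2.6036e+08 m/s

2.6036e+08


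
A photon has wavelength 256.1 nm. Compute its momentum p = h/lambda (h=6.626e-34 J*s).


p = h / lambda
= 6.626e-34 / (256.1e-9)
= 6.626e-34 / 2.5610e-07
= 2.5873e-27 kg*m/s

2.5873e-27


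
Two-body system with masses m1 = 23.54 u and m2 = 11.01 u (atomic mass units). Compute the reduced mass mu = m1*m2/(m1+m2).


mu = m1 * m2 / (m1 + m2)
= 23.54 * 11.01 / (23.54 + 11.01)
= 259.1754 / 34.55
= 7.5015 u

7.5015


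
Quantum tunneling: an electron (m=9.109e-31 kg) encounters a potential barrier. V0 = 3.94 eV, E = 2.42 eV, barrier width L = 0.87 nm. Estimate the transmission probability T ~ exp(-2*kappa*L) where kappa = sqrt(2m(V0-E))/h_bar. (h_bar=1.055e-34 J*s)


V0 - E = 1.52 eV = 2.4350e-19 J
kappa = sqrt(2 * m * (V0-E)) / h_bar
= sqrt(2 * 9.109e-31 * 2.4350e-19) / 1.055e-34
= 6.3132e+09 /m
2*kappa*L = 2 * 6.3132e+09 * 0.87e-9
= 10.985
T = exp(-10.985) = 1.695406e-05

1.695406e-05


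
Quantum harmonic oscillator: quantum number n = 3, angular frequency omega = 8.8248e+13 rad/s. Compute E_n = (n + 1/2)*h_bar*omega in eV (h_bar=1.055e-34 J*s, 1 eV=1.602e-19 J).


E = (n + 1/2) * h_bar * omega
= (3 + 0.5) * 1.055e-34 * 8.8248e+13
= 3.5 * 9.3102e-21
= 3.2586e-20 J
= 0.2034 eV

0.2034


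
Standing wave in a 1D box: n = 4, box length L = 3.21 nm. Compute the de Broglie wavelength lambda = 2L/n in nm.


lambda = 2L / n
= 2 * 3.21 / 4
= 6.42 / 4
= 1.605 nm

1.605


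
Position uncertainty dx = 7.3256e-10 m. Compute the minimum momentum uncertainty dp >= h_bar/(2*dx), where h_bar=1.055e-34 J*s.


dp = h_bar / (2 * dx)
= 1.055e-34 / (2 * 7.3256e-10)
= 1.055e-34 / 1.4651e-09
= 7.2008e-26 kg*m/s

7.2008e-26


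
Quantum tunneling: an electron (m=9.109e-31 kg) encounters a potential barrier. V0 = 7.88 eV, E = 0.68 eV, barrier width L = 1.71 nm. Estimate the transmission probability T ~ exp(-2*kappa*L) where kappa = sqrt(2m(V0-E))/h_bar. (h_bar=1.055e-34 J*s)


V0 - E = 7.2 eV = 1.1534e-18 J
kappa = sqrt(2 * m * (V0-E)) / h_bar
= sqrt(2 * 9.109e-31 * 1.1534e-18) / 1.055e-34
= 1.3740e+10 /m
2*kappa*L = 2 * 1.3740e+10 * 1.71e-9
= 46.9917
T = exp(-46.9917) = 3.906141e-21

3.906141e-21


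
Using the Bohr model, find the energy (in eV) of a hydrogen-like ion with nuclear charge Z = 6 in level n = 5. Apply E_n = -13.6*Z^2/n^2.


E_n = -13.6 * Z^2 / n^2
= -13.6 * 6^2 / 5^2
= -13.6 * 36 / 25
= -19.584 eV

-19.584


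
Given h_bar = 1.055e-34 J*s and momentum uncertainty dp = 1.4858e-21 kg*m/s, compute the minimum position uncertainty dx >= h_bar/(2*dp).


dx = h_bar / (2 * dp)
= 1.055e-34 / (2 * 1.4858e-21)
= 1.055e-34 / 2.9716e-21
= 3.5503e-14 m

3.5503e-14


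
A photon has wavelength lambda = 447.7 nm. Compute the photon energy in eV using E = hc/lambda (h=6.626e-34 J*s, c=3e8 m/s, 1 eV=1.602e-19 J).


E = hc / lambda
= (6.626e-34)(3e8) / (447.7e-9)
= 1.9878e-25 / 4.4770e-07
= 4.4400e-19 J
Converting to eV: 4.4400e-19 / 1.602e-19
= 2.7716 eV

2.7716


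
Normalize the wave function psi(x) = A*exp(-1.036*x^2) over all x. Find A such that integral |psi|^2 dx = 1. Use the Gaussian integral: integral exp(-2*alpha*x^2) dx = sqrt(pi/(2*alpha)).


integral |psi|^2 dx = A^2 * sqrt(pi/(2*alpha)) = 1
A^2 = sqrt(2*alpha/pi)
= sqrt(2 * 1.036 / pi)
= 0.81212
A = sqrt(0.81212)
= 0.9012

0.9012


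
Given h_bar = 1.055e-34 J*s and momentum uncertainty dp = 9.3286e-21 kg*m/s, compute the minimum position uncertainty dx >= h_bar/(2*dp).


dx = h_bar / (2 * dp)
= 1.055e-34 / (2 * 9.3286e-21)
= 1.055e-34 / 1.8657e-20
= 5.6547e-15 m

5.6547e-15


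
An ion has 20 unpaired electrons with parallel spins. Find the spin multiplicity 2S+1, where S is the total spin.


Total spin S = N * (1/2) = 20 * 0.5 = 10.0
Spin multiplicity = 2S + 1
= 2 * 10.0 + 1
= 21

21


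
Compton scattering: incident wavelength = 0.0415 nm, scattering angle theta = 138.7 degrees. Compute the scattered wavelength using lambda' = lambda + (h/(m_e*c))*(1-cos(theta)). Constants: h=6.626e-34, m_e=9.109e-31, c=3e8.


Compton wavelength: h/(m_e*c) = 2.4247e-12 m
d_lambda = 2.4247e-12 * (1 - cos(138.7 deg))
= 2.4247e-12 * 1.751264
= 4.2463e-12 m = 0.004246 nm
lambda' = 0.0415 + 0.004246
= 0.045746 nm

0.045746


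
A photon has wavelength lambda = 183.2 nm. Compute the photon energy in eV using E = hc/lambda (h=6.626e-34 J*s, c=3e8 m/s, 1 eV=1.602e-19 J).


E = hc / lambda
= (6.626e-34)(3e8) / (183.2e-9)
= 1.9878e-25 / 1.8320e-07
= 1.0850e-18 J
Converting to eV: 1.0850e-18 / 1.602e-19
= 6.7731 eV

6.7731


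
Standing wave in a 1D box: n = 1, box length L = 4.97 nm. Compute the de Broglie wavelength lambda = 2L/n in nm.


lambda = 2L / n
= 2 * 4.97 / 1
= 9.94 / 1
= 9.94 nm

9.94


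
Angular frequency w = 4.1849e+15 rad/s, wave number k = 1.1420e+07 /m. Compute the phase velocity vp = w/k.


vp = w / k
= 4.1849e+15 / 1.1420e+07
= 3.6645e+08 m/s

3.6645e+08


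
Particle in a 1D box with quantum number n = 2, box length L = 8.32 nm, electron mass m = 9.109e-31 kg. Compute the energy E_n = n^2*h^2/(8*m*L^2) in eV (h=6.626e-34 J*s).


E = n^2 * h^2 / (8 * m * L^2)
= 2^2 * (6.626e-34)^2 / (8 * 9.109e-31 * (8.32e-9)^2)
= 4 * 4.3904e-67 / (8 * 9.109e-31 * 6.9222e-17)
= 3.4814e-21 J
= 0.0217 eV

0.0217


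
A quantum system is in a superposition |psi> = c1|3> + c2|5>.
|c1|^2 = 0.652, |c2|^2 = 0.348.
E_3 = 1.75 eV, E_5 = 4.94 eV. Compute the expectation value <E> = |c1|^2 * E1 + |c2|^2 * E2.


<E> = |c1|^2 * E1 + |c2|^2 * E2
= 0.652 * 1.75 + 0.348 * 4.94
= 1.141 + 1.7191
= 2.8601 eV

2.8601


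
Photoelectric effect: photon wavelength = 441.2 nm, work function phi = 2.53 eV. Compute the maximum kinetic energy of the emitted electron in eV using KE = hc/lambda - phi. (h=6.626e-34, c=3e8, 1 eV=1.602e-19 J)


E_photon = hc / lambda
= (6.626e-34)(3e8) / (441.2e-9)
= 4.5054e-19 J
= 2.8124 eV
KE = E_photon - phi
= 2.8124 - 2.53
= 0.2824 eV

0.2824


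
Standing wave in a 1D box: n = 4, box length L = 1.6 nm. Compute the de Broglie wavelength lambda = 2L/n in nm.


lambda = 2L / n
= 2 * 1.6 / 4
= 3.2 / 4
= 0.8 nm

0.8


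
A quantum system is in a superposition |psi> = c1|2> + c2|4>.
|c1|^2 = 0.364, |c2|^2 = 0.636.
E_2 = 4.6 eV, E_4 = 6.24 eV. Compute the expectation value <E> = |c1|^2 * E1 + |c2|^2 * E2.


<E> = |c1|^2 * E1 + |c2|^2 * E2
= 0.364 * 4.6 + 0.636 * 6.24
= 1.6744 + 3.9686
= 5.643 eV

5.643


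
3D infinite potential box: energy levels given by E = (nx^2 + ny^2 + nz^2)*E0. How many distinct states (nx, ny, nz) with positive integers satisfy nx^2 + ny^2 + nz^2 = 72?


Enumerate all (nx, ny, nz) with nx^2 + ny^2 + nz^2 = 72:
(2,2,8)
(2,8,2)
(8,2,2)
Total degeneracy = 3

3


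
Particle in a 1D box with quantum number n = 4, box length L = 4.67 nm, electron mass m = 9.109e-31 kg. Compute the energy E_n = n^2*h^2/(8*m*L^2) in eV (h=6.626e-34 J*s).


E = n^2 * h^2 / (8 * m * L^2)
= 4^2 * (6.626e-34)^2 / (8 * 9.109e-31 * (4.67e-9)^2)
= 16 * 4.3904e-67 / (8 * 9.109e-31 * 2.1809e-17)
= 4.4201e-20 J
= 0.2759 eV

0.2759


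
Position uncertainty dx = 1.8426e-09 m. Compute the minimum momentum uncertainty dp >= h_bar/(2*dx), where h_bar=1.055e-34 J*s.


dp = h_bar / (2 * dx)
= 1.055e-34 / (2 * 1.8426e-09)
= 1.055e-34 / 3.6852e-09
= 2.8628e-26 kg*m/s

2.8628e-26


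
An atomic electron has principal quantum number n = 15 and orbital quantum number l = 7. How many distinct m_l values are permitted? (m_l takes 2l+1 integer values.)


m_l ranges from -l to +l in integer steps
So m_l goes from -7 to +7
Count = 2l + 1 = 2*7 + 1
= 15

15


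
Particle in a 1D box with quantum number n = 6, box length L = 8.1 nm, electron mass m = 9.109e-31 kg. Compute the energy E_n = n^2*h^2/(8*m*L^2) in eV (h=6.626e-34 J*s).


E = n^2 * h^2 / (8 * m * L^2)
= 6^2 * (6.626e-34)^2 / (8 * 9.109e-31 * (8.1e-9)^2)
= 36 * 4.3904e-67 / (8 * 9.109e-31 * 6.5610e-17)
= 3.3058e-20 J
= 0.2064 eV

0.2064


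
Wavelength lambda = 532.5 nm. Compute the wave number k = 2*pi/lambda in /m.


k = 2 * pi / lambda
= 6.2832 / (532.5e-9)
= 6.2832 / 5.3250e-07
= 1.1799e+07 /m

1.1799e+07


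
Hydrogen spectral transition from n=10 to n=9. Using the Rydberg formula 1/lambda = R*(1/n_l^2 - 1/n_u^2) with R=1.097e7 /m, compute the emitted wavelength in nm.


1/lambda = R * (1/n_l^2 - 1/n_u^2)
= 1.097e7 * (1/9^2 - 1/10^2)
= 1.097e7 * (0.012346 - 0.01)
= 1.097e7 * 0.002346
= 2.5732e+04 /m
lambda = 1 / 2.5732e+04 = 38861.968 nm

38861.968


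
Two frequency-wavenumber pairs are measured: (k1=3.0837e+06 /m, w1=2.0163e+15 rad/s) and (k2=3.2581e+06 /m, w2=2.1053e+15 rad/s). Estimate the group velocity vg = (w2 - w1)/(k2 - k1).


vg = (w2 - w1) / (k2 - k1)
= (2.1053e+15 - 2.0163e+15) / (3.2581e+06 - 3.0837e+06)
= 8.9000e+13 / 1.7440e+05
= 5.1032e+08 m/s

5.1032e+08


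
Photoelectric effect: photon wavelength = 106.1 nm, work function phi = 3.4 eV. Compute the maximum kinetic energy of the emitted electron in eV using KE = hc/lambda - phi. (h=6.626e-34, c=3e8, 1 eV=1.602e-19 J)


E_photon = hc / lambda
= (6.626e-34)(3e8) / (106.1e-9)
= 1.8735e-18 J
= 11.6949 eV
KE = E_photon - phi
= 11.6949 - 3.4
= 8.2949 eV

8.2949


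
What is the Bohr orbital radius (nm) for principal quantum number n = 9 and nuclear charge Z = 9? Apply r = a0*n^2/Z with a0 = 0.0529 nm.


r = a0 * n^2 / Z
= 0.0529 * 9^2 / 9
= 0.0529 * 81 / 9
= 0.4761 nm

0.4761


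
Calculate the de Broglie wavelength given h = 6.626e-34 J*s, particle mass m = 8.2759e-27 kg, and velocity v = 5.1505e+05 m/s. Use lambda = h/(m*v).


lambda = h / (m * v)
= 6.626e-34 / (8.2759e-27 * 5.1505e+05)
= 6.626e-34 / 4.2625e-21
= 1.5545e-13 m

1.5545e-13


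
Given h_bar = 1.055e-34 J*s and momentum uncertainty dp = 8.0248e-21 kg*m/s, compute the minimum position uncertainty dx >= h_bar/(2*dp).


dx = h_bar / (2 * dp)
= 1.055e-34 / (2 * 8.0248e-21)
= 1.055e-34 / 1.6050e-20
= 6.5734e-15 m

6.5734e-15


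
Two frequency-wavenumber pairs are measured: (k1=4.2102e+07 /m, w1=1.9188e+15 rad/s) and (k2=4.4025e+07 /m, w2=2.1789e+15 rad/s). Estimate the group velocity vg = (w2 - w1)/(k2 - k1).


vg = (w2 - w1) / (k2 - k1)
= (2.1789e+15 - 1.9188e+15) / (4.4025e+07 - 4.2102e+07)
= 2.6010e+14 / 1.9230e+06
= 1.3526e+08 m/s

1.3526e+08


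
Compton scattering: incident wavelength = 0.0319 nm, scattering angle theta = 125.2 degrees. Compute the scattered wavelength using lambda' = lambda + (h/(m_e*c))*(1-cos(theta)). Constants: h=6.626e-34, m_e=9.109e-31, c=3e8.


Compton wavelength: h/(m_e*c) = 2.4247e-12 m
d_lambda = 2.4247e-12 * (1 - cos(125.2 deg))
= 2.4247e-12 * 1.576432
= 3.8224e-12 m = 0.003822 nm
lambda' = 0.0319 + 0.003822
= 0.035722 nm

0.035722


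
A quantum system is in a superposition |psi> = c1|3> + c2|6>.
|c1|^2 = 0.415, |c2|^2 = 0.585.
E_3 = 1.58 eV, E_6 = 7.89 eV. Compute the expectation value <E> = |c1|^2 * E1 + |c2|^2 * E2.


<E> = |c1|^2 * E1 + |c2|^2 * E2
= 0.415 * 1.58 + 0.585 * 7.89
= 0.6557 + 4.6156
= 5.2713 eV

5.2713


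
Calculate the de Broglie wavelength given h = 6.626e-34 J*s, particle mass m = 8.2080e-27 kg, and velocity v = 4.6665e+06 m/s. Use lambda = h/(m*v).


lambda = h / (m * v)
= 6.626e-34 / (8.2080e-27 * 4.6665e+06)
= 6.626e-34 / 3.8303e-20
= 1.7299e-14 m

1.7299e-14


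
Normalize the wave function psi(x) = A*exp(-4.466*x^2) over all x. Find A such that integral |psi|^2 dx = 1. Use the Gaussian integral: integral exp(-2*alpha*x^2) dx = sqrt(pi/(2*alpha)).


integral |psi|^2 dx = A^2 * sqrt(pi/(2*alpha)) = 1
A^2 = sqrt(2*alpha/pi)
= sqrt(2 * 4.466 / pi)
= 1.686162
A = sqrt(1.686162)
= 1.2985

1.2985


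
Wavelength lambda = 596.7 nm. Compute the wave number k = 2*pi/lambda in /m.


k = 2 * pi / lambda
= 6.2832 / (596.7e-9)
= 6.2832 / 5.9670e-07
= 1.0530e+07 /m

1.0530e+07


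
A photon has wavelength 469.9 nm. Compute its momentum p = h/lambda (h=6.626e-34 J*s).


p = h / lambda
= 6.626e-34 / (469.9e-9)
= 6.626e-34 / 4.6990e-07
= 1.4101e-27 kg*m/s

1.4101e-27


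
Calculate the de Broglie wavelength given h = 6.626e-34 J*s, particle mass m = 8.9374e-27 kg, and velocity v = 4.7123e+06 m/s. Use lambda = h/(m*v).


lambda = h / (m * v)
= 6.626e-34 / (8.9374e-27 * 4.7123e+06)
= 6.626e-34 / 4.2116e-20
= 1.5733e-14 m

1.5733e-14


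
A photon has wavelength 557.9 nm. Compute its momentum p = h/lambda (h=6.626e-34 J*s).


p = h / lambda
= 6.626e-34 / (557.9e-9)
= 6.626e-34 / 5.5790e-07
= 1.1877e-27 kg*m/s

1.1877e-27


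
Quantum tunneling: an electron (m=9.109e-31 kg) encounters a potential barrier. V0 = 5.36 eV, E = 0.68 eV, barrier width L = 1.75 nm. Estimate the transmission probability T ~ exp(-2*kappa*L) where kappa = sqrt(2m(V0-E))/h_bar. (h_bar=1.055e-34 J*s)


V0 - E = 4.68 eV = 7.4974e-19 J
kappa = sqrt(2 * m * (V0-E)) / h_bar
= sqrt(2 * 9.109e-31 * 7.4974e-19) / 1.055e-34
= 1.1078e+10 /m
2*kappa*L = 2 * 1.1078e+10 * 1.75e-9
= 38.7722
T = exp(-38.7722) = 1.450308e-17

1.450308e-17


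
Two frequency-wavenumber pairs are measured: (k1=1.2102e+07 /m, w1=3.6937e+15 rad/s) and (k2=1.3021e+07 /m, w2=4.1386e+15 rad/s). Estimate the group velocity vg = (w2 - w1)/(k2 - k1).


vg = (w2 - w1) / (k2 - k1)
= (4.1386e+15 - 3.6937e+15) / (1.3021e+07 - 1.2102e+07)
= 4.4490e+14 / 9.1900e+05
= 4.8411e+08 m/s

4.8411e+08


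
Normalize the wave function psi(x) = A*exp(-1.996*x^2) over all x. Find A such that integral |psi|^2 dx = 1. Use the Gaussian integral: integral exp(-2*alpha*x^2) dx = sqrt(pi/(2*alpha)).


integral |psi|^2 dx = A^2 * sqrt(pi/(2*alpha)) = 1
A^2 = sqrt(2*alpha/pi)
= sqrt(2 * 1.996 / pi)
= 1.12725
A = sqrt(1.12725)
= 1.0617

1.0617


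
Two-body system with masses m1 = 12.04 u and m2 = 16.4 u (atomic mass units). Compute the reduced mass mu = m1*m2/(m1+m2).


mu = m1 * m2 / (m1 + m2)
= 12.04 * 16.4 / (12.04 + 16.4)
= 197.456 / 28.44
= 6.9429 u

6.9429


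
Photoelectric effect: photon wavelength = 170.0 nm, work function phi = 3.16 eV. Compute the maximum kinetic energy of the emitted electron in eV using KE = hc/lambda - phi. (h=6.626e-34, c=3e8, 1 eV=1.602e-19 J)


E_photon = hc / lambda
= (6.626e-34)(3e8) / (170.0e-9)
= 1.1693e-18 J
= 7.299 eV
KE = E_photon - phi
= 7.299 - 3.16
= 4.139 eV

4.139


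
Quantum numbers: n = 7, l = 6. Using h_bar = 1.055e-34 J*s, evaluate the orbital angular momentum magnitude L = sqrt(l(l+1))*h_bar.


L = sqrt(l*(l+1)) * h_bar
= sqrt(6 * 7) * 1.055e-34
= sqrt(42) * 1.055e-34
= 6.4807 * 1.055e-34
= 6.8372e-34 J*s

6.8372e-34


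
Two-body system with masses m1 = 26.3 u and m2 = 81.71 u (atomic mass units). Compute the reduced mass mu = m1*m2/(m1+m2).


mu = m1 * m2 / (m1 + m2)
= 26.3 * 81.71 / (26.3 + 81.71)
= 2148.973 / 108.01
= 19.8961 u

19.8961


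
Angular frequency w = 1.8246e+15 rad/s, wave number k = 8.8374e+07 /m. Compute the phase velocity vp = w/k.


vp = w / k
= 1.8246e+15 / 8.8374e+07
= 2.0646e+07 m/s

2.0646e+07


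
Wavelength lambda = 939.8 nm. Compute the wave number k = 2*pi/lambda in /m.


k = 2 * pi / lambda
= 6.2832 / (939.8e-9)
= 6.2832 / 9.3980e-07
= 6.6857e+06 /m

6.6857e+06


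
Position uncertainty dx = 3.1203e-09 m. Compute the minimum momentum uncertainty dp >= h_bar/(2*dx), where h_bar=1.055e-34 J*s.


dp = h_bar / (2 * dx)
= 1.055e-34 / (2 * 3.1203e-09)
= 1.055e-34 / 6.2406e-09
= 1.6905e-26 kg*m/s

1.6905e-26


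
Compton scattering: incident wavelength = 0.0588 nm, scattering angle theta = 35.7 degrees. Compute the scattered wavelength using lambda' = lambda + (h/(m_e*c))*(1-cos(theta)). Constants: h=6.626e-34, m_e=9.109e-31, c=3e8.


Compton wavelength: h/(m_e*c) = 2.4247e-12 m
d_lambda = 2.4247e-12 * (1 - cos(35.7 deg))
= 2.4247e-12 * 0.187916
= 4.5564e-13 m = 0.000456 nm
lambda' = 0.0588 + 0.000456
= 0.059256 nm

0.059256


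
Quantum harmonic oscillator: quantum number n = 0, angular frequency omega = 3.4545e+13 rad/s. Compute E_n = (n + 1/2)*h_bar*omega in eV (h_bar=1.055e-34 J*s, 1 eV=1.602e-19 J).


E = (n + 1/2) * h_bar * omega
= (0 + 0.5) * 1.055e-34 * 3.4545e+13
= 0.5 * 3.6445e-21
= 1.8222e-21 J
= 0.0114 eV

0.0114


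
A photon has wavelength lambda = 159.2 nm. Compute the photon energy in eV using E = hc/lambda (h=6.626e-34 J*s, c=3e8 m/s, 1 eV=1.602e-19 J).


E = hc / lambda
= (6.626e-34)(3e8) / (159.2e-9)
= 1.9878e-25 / 1.5920e-07
= 1.2486e-18 J
Converting to eV: 1.2486e-18 / 1.602e-19
= 7.7941 eV

7.7941


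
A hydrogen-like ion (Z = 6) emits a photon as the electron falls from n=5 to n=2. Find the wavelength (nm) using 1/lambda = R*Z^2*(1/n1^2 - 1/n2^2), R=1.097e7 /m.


1/lambda = R * Z^2 * (1/n1^2 - 1/n2^2)
= 1.097e7 * 6^2 * (1/2^2 - 1/5^2)
= 1.097e7 * 36 * (0.25 - 0.04)
= 8.2933e+07 /m
lambda = 1 / 8.2933e+07
= 12.0579 nm

12.0579


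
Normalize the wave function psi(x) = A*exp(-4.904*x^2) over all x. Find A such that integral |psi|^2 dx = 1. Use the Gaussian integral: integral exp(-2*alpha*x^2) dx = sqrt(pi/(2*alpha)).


integral |psi|^2 dx = A^2 * sqrt(pi/(2*alpha)) = 1
A^2 = sqrt(2*alpha/pi)
= sqrt(2 * 4.904 / pi)
= 1.766914
A = sqrt(1.766914)
= 1.3293

1.3293


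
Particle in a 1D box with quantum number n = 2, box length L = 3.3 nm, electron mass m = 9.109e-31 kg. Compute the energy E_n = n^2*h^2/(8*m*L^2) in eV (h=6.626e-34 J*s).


E = n^2 * h^2 / (8 * m * L^2)
= 2^2 * (6.626e-34)^2 / (8 * 9.109e-31 * (3.3e-9)^2)
= 4 * 4.3904e-67 / (8 * 9.109e-31 * 1.0890e-17)
= 2.2130e-20 J
= 0.1381 eV

0.1381


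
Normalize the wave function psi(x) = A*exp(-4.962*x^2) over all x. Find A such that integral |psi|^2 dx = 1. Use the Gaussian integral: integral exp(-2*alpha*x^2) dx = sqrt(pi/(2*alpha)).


integral |psi|^2 dx = A^2 * sqrt(pi/(2*alpha)) = 1
A^2 = sqrt(2*alpha/pi)
= sqrt(2 * 4.962 / pi)
= 1.777332
A = sqrt(1.777332)
= 1.3332

1.3332


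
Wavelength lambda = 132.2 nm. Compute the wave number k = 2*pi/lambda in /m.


k = 2 * pi / lambda
= 6.2832 / (132.2e-9)
= 6.2832 / 1.3220e-07
= 4.7528e+07 /m

4.7528e+07


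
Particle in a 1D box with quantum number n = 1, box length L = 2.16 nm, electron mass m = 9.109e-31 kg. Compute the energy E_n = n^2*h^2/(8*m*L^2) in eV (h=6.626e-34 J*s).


E = n^2 * h^2 / (8 * m * L^2)
= 1^2 * (6.626e-34)^2 / (8 * 9.109e-31 * (2.16e-9)^2)
= 1 * 4.3904e-67 / (8 * 9.109e-31 * 4.6656e-18)
= 1.2913e-20 J
= 0.0806 eV

0.0806


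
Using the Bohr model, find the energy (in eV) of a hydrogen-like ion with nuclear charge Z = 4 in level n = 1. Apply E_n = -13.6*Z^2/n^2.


E_n = -13.6 * Z^2 / n^2
= -13.6 * 4^2 / 1^2
= -13.6 * 16 / 1
= -217.6 eV

-217.6
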